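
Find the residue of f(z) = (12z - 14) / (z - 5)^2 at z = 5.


Step 1: Pole of order 2 at z = 5
Step 2: Res = lim d/dz [(z - 5)^2 * f(z)] as z -> 5
Step 3: (z - 5)^2 * f(z) = 12z - 14
Step 4: d/dz[12z - 14] = 12

12


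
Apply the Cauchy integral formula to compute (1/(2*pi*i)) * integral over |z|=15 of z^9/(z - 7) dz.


Step 1: f(z) = z^9, a = 7 is inside |z| = 15
Step 2: By Cauchy integral formula: (1/(2pi*i)) * integral = f(a)
Step 3: f(7) = 7^9 = 40353607

40353607


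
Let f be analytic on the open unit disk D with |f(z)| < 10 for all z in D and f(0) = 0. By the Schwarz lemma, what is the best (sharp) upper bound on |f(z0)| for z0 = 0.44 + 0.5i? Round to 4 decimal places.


Step 1: g = f/10 maps D -> D with g(0) = 0, so by the Schwarz lemma |g(z)| <= |z|, i.e. |f(z)| <= 10|z|; this is sharp (f(z) = 10z).
Step 2: |z0|^2 = 0.44^2 + 0.5^2 = 0.4436
Step 3: |z0| = sqrt(0.4436) = 0.666033
Step 4: Best bound = 10 * |z0| = 10 * 0.666033 = 6.6603

6.6603


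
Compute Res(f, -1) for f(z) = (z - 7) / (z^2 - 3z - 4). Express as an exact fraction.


Step 1: Q(z) = z^2 - 3z - 4 = (z + 1)(z - 4)
Step 2: Q'(z) = 2z - 3
Step 3: Q'(-1) = -5, P(-1) = -8
Step 4: Res = P(-1)/Q'(-1) = -8/(-5) = 8/5

8/5


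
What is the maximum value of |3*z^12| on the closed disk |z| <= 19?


Step 1: On |z| = 19, |f(z)| = 3 * |z|^12 = 3 * 19^12
Step 2: By maximum modulus principle, maximum is on boundary.
Step 3: Maximum = 3 * 2213314919066161 = 6639944757198483

6639944757198483


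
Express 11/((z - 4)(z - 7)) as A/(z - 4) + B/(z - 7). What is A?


Step 1: Multiply both sides by (z - 4) and set z = 4
Step 2: A = 11 / (4 - 7)
Step 3: A = 11 / (-3)
Step 4: A = -11/3

-11/3


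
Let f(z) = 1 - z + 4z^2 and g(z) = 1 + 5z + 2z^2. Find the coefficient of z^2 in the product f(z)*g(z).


Step 1: z^2 term in f*g comes from: (1)*(2z^2) + (-z)*(5z) + (4z^2)*(1)
Step 2: = 2 - 5 + 4
Step 3: = 1

1


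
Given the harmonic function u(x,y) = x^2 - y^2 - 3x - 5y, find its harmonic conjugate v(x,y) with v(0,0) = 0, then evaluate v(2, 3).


Step 1: v_x = -u_y = 2y + 5
Step 2: v_y = u_x = 2x - 3
Step 3: v = 2xy + 5x - 3y + C
Step 4: v(0,0) = 0 => C = 0
Step 5: v(2, 3) = 13

13


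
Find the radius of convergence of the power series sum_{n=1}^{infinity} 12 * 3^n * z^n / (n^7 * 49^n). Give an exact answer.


Step 1: General term a_n = 12 * 3^n / (n^7 * 49^n)
Step 2: By the root test, |a_n|^(1/n) = 12^(1/n) * 3 / (n^(7/n) * 49) -> 3/49 as n -> infinity (since 12^(1/n) -> 1 and n^(7/n) -> 1)
Step 3: R = 1/lim|a_n|^(1/n) = 49/3

49/3


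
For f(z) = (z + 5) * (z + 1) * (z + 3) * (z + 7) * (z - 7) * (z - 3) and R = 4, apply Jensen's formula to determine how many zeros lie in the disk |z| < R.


Jensen's formula: (1/2pi)*integral log|f(Re^it)|dt = log|f(0)| + sum_{|a_k|<R} log(R/|a_k|)
Step 1: f(0) = 5 * 1 * 3 * 7 * (-7) * (-3) = 2205
Step 2: log|f(0)| = log|-5| + log|-1| + log|-3| + log|-7| + log|7| + log|3| = 7.6985
Step 3: Zeros inside |z| < 4: -1, -3, 3
Step 4: Jensen sum = log(4/1) + log(4/3) + log(4/3) = 1.9617
Step 5: n(R) = number of terms in the Jensen sum = count of zeros inside |z| < 4 = 3

3


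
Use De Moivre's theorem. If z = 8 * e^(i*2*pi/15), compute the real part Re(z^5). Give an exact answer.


Step 1: By De Moivre's theorem, z^5 = 8^5 * e^(i*5*2*pi/15) = 32768 * (cos(2*pi/3) + i*sin(2*pi/3))
Step 2: |z|^5 = 8^5 = 32768
Step 3: The angle 2*pi/3 already lies in [0, 2*pi)
Step 4: cos(2*pi/3) = -1/2
Step 5: Re(z^5) = 32768 * (-1/2) = -16384

-16384


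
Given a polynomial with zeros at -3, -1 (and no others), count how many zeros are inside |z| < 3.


Step 1: Check each root:
  z = -3: |-3| = 3 >= 3
  z = -1: |-1| = 1 < 3
Step 2: Count = 1

1


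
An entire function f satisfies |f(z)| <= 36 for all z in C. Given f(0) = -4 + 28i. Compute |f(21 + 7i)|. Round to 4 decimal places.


Step 1: By Liouville's theorem, a bounded entire function is constant.
Step 2: f(z) = f(0) = -4 + 28i for all z.
Step 3: |f(w)| = |-4 + 28i| = sqrt(16 + 784)
Step 4: = 28.2843

28.2843


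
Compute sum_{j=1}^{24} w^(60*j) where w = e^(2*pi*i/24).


Step 1: The sum sum_{j=1}^{n} w^(k*j) equals n if n | k, else 0.
Step 2: Here n = 24, k = 60
Step 3: Does n divide k? 24 | 60 -> False
Step 4: Sum = 0

0


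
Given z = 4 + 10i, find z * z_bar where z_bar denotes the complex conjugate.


Step 1: conj(z) = 4 - 10i
Step 2: z * conj(z) = 4^2 + 10^2
Step 3: = 16 + 100 = 116

116


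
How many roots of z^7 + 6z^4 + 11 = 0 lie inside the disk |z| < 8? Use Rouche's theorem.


Step 1: On |z| = 8 the three terms have sizes |z^7| = 8^7 = 2097152, |6z^4| = 6*8^4 = 24576, |11| = 11
Step 2: The dominant term is g(z) = z^7; let h(z) = 6z^4 + 11 so f = g + h
Step 3: On |z| = 8: |g| = 2097152 and |h| <= 24576 + 11 = 24587
Step 4: Since 2097152 > 24587, |h| < |g| on |z| = 8, so by Rouche f has the same number of zeros as g inside |z| < 8
Step 5: g(z) = z^7 has 7 zeros (all at the origin) inside |z| < 8. Answer = 7

7


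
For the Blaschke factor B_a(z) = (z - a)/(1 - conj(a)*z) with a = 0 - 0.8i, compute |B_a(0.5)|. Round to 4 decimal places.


Step 1: Numerator z0 - a = 0.5 - (0 - 0.8i) = 0.5 + 0.8i
Step 2: Denominator 1 - conj(a)*z0 = 1 - (0 + 0.8i)*0.5 = 1 - 0.4i
Step 3: |z0 - a|^2 = 0.5^2 + 0.8^2 = 0.89; |1 - conj(a)*z0|^2 = 1^2 + (-0.4)^2 = 1.16
Step 4: |B_a(0.5)| = sqrt(0.89 / 1.16) = sqrt(0.767241)
Step 5: = 0.8759

0.8759


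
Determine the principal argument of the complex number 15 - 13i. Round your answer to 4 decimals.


Step 1: z = 15 - 13i
Step 2: arg(z) = atan2(-13, 15)
Step 3: arg(z) = -0.7141

-0.7141


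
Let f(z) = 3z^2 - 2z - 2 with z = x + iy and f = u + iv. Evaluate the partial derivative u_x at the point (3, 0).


Step 1: f(z) = 3(x+iy)^2 - 2(x+iy) - 2
Step 2: u = 3(x^2 - y^2) - 2x - 2
Step 3: u_x = 6x - 2
Step 4: At (3, 0): u_x = 18 - 2 = 16

16


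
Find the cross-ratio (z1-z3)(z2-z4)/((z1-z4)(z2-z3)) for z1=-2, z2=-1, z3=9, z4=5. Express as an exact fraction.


Step 1: (z1-z3)(z2-z4) = (-11) * (-6) = 66
Step 2: (z1-z4)(z2-z3) = (-7) * (-10) = 70
Step 3: Cross-ratio = 66/70 = 33/35

33/35


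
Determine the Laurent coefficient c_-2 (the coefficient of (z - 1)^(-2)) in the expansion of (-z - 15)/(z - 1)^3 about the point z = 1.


Step 1: Write the numerator in powers of (z - 1): -z - 15 = -(z - 1) + (-1*1 - 15) = -(z - 1) - 16
Step 2: Divide by (z - 1)^3: f(z) = -16(z - 1)^(-3) - (z - 1)^(-2)
Step 3: This finite sum is the Laurent series of f about z = 1.
Step 4: Coefficient of (z - 1)^(-2) = coefficient of (z - 1) in the re-centred numerator = -1

-1


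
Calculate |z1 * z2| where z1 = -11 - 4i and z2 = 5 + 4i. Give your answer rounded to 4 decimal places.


Step 1: |z1| = sqrt((-11)^2 + (-4)^2) = sqrt(137)
Step 2: |z2| = sqrt(5^2 + 4^2) = sqrt(41)
Step 3: |z1*z2| = |z1|*|z2| = sqrt(137) * sqrt(41) = sqrt(137 * 41) = sqrt(5617)
Step 4: = 74.9466

74.9466


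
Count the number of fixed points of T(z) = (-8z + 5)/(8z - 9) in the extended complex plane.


Step 1: Fixed points satisfy T(z) = z
Step 2: 8z^2 - z - 5 = 0
Step 3: Discriminant = (-1)^2 - 4*8*(-5) = 161
Step 4: Number of fixed points = 2

2


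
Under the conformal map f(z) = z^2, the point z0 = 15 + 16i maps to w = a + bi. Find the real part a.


Step 1: z0 = 15 + 16i
Step 2: z0^2 = 15^2 - 16^2 + 480i
Step 3: real part = 225 - 256 = -31

-31


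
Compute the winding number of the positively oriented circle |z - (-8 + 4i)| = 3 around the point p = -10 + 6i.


Step 1: Center c = (-8, 4), radius = 3
Step 2: |p - c|^2 = (-2)^2 + 2^2 = 8
Step 3: r^2 = 9
Step 4: |p-c| < r so winding number = 1

1


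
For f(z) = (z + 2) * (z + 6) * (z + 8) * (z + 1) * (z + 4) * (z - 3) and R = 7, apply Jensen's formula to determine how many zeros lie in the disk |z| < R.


Jensen's formula: (1/2pi)*integral log|f(Re^it)|dt = log|f(0)| + sum_{|a_k|<R} log(R/|a_k|)
Step 1: f(0) = 2 * 6 * 8 * 1 * 4 * (-3) = -1152
Step 2: log|f(0)| = log|-2| + log|-6| + log|-8| + log|-1| + log|-4| + log|3| = 7.0493
Step 3: Zeros inside |z| < 7: -2, -6, -1, -4, 3
Step 4: Jensen sum = log(7/2) + log(7/6) + log(7/1) + log(7/4) + log(7/3) = 4.7597
Step 5: n(R) = number of terms in the Jensen sum = count of zeros inside |z| < 7 = 5

5


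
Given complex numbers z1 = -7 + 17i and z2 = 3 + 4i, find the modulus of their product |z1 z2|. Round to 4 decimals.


Step 1: |z1| = sqrt((-7)^2 + 17^2) = sqrt(338)
Step 2: |z2| = sqrt(3^2 + 4^2) = sqrt(25)
Step 3: |z1*z2| = |z1|*|z2| = sqrt(338) * sqrt(25) = sqrt(338 * 25) = sqrt(8450)
Step 4: = 91.9239

91.9239


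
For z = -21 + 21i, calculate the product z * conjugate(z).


Step 1: conj(z) = -21 - 21i
Step 2: z * conj(z) = (-21)^2 + 21^2
Step 3: = 441 + 441 = 882

882


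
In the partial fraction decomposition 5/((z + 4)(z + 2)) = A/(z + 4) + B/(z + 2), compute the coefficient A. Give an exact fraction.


Step 1: Multiply both sides by (z + 4) and set z = -4
Step 2: A = 5 / (-4 + 2)
Step 3: A = 5 / (-2)
Step 4: A = -5/2

-5/2


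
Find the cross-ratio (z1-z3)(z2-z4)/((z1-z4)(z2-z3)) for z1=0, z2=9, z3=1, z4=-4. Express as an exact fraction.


Step 1: (z1-z3)(z2-z4) = (-1) * 13 = -13
Step 2: (z1-z4)(z2-z3) = 4 * 8 = 32
Step 3: Cross-ratio = -13/32 = -13/32

-13/32


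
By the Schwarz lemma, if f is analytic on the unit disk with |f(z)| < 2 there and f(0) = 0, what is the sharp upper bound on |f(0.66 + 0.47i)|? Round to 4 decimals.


Step 1: g = f/2 maps D -> D with g(0) = 0, so by the Schwarz lemma |g(z)| <= |z|, i.e. |f(z)| <= 2|z|; this is sharp (f(z) = 2z).
Step 2: |z0|^2 = 0.66^2 + 0.47^2 = 0.6565
Step 3: |z0| = sqrt(0.6565) = 0.810247
Step 4: Best bound = 2 * |z0| = 2 * 0.810247 = 1.6205

1.6205


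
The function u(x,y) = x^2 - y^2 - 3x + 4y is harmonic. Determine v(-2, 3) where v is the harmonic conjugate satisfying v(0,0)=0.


Step 1: v_x = -u_y = 2y - 4
Step 2: v_y = u_x = 2x - 3
Step 3: v = 2xy - 4x - 3y + C
Step 4: v(0,0) = 0 => C = 0
Step 5: v(-2, 3) = -13

-13


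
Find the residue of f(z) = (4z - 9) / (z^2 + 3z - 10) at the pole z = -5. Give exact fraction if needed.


Step 1: Q(z) = z^2 + 3z - 10 = (z + 5)(z - 2)
Step 2: Q'(z) = 2z + 3
Step 3: Q'(-5) = -7, P(-5) = -29
Step 4: Res = P(-5)/Q'(-5) = -29/(-7) = 29/7

29/7


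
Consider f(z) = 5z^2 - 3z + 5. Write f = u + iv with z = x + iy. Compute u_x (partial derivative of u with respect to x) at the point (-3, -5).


Step 1: f(z) = 5(x+iy)^2 - 3(x+iy) + 5
Step 2: u = 5(x^2 - y^2) - 3x + 5
Step 3: u_x = 10x - 3
Step 4: At (-3, -5): u_x = -30 - 3 = -33

-33


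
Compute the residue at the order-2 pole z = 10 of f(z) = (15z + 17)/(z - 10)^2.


Step 1: Pole of order 2 at z = 10
Step 2: Res = lim d/dz [(z - 10)^2 * f(z)] as z -> 10
Step 3: (z - 10)^2 * f(z) = 15z + 17
Step 4: d/dz[15z + 17] = 15

15


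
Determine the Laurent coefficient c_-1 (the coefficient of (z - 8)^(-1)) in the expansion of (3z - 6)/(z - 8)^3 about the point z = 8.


Step 1: Write the numerator in powers of (z - 8): 3z - 6 = 3(z - 8) + (3*8 - 6) = 3(z - 8) + 18
Step 2: Divide by (z - 8)^3: f(z) = 18(z - 8)^(-3) + 3(z - 8)^(-2)
Step 3: This finite sum is the Laurent series of f about z = 8.
Step 4: Only the powers -3 and -2 appear, so the coefficient of (z - 8)^(-1) = 0

0


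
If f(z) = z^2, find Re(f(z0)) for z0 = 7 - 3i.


Step 1: z0 = 7 - 3i
Step 2: z0^2 = 7^2 - (-3)^2 - 42i
Step 3: real part = 49 - 9 = 40

40


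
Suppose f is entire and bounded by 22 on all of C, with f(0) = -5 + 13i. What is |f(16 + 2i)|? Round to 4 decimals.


Step 1: By Liouville's theorem, a bounded entire function is constant.
Step 2: f(z) = f(0) = -5 + 13i for all z.
Step 3: |f(w)| = |-5 + 13i| = sqrt(25 + 169)
Step 4: = 13.9284

13.9284


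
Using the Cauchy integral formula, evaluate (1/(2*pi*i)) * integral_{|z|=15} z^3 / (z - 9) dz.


Step 1: f(z) = z^3, a = 9 is inside |z| = 15
Step 2: By Cauchy integral formula: (1/(2pi*i)) * integral = f(a)
Step 3: f(9) = 9^3 = 729

729


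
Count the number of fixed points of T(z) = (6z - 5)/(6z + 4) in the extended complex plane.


Step 1: Fixed points satisfy T(z) = z
Step 2: 6z^2 - 2z + 5 = 0
Step 3: Discriminant = (-2)^2 - 4*6*5 = -116
Step 4: Number of fixed points = 2

2


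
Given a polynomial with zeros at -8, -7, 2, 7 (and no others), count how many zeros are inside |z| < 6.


Step 1: Check each root:
  z = -8: |-8| = 8 >= 6
  z = -7: |-7| = 7 >= 6
  z = 2: |2| = 2 < 6
  z = 7: |7| = 7 >= 6
Step 2: Count = 1

1


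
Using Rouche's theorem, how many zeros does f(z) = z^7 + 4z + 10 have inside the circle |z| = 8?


Step 1: On |z| = 8 the three terms have sizes |z^7| = 8^7 = 2097152, |4z| = 4*8 = 32, |10| = 10
Step 2: The dominant term is g(z) = z^7; let h(z) = 4z + 10 so f = g + h
Step 3: On |z| = 8: |g| = 2097152 and |h| <= 32 + 10 = 42
Step 4: Since 2097152 > 42, |h| < |g| on |z| = 8, so by Rouche f has the same number of zeros as g inside |z| < 8
Step 5: g(z) = z^7 has 7 zeros (all at the origin) inside |z| < 8. Answer = 7

7


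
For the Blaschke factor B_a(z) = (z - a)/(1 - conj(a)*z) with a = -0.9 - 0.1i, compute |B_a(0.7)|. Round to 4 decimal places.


Step 1: Numerator z0 - a = 0.7 - (-0.9 - 0.1i) = 1.6 + 0.1i
Step 2: Denominator 1 - conj(a)*z0 = 1 - (-0.9 + 0.1i)*0.7 = 1.63 - 0.07i
Step 3: |z0 - a|^2 = 1.6^2 + 0.1^2 = 2.57; |1 - conj(a)*z0|^2 = 1.63^2 + (-0.07)^2 = 2.6618
Step 4: |B_a(0.7)| = sqrt(2.57 / 2.6618) = sqrt(0.965512)
Step 5: = 0.9826

0.9826


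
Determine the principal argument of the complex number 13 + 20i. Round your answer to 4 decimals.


Step 1: z = 13 + 20i
Step 2: arg(z) = atan2(20, 13)
Step 3: arg(z) = 0.9944

0.9944


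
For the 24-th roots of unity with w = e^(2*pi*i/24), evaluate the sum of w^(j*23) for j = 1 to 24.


Step 1: The sum sum_{j=1}^{n} w^(k*j) equals n if n | k, else 0.
Step 2: Here n = 24, k = 23
Step 3: Does n divide k? 24 | 23 -> False
Step 4: Sum = 0

0


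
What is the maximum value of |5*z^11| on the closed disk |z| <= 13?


Step 1: On |z| = 13, |f(z)| = 5 * |z|^11 = 5 * 13^11
Step 2: By maximum modulus principle, maximum is on boundary.
Step 3: Maximum = 5 * 1792160394037 = 8960801970185

8960801970185


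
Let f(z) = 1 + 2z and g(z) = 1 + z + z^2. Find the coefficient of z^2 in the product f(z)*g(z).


Step 1: z^2 term in f*g comes from: (1)*(z^2) + (2z)*(z) + (0)*(1)
Step 2: = 1 + 2 + 0
Step 3: = 3

3


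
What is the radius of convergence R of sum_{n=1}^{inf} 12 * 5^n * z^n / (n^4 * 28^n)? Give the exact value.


Step 1: General term a_n = 12 * 5^n / (n^4 * 28^n)
Step 2: By the root test, |a_n|^(1/n) = 12^(1/n) * 5 / (n^(4/n) * 28) -> 5/28 as n -> infinity (since 12^(1/n) -> 1 and n^(4/n) -> 1)
Step 3: R = 1/lim|a_n|^(1/n) = 28/5

28/5


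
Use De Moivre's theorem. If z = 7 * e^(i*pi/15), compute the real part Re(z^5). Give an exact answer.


Step 1: By De Moivre's theorem, z^5 = 7^5 * e^(i*5*pi/15) = 16807 * (cos(pi/3) + i*sin(pi/3))
Step 2: |z|^5 = 7^5 = 16807
Step 3: The angle pi/3 already lies in [0, 2*pi)
Step 4: cos(pi/3) = 1/2
Step 5: Re(z^5) = 16807 * 1/2 = 16807/2

16807/2


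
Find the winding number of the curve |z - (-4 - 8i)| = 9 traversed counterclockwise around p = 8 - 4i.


Step 1: Center c = (-4, -8), radius = 9
Step 2: |p - c|^2 = 12^2 + 4^2 = 160
Step 3: r^2 = 81
Step 4: |p-c| > r so winding number = 0

0


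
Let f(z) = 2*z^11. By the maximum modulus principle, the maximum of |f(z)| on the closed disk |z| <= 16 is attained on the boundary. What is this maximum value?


Step 1: On |z| = 16, |f(z)| = 2 * |z|^11 = 2 * 16^11
Step 2: By maximum modulus principle, maximum is on boundary.
Step 3: Maximum = 2 * 17592186044416 = 35184372088832

35184372088832


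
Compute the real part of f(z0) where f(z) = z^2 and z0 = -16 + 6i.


Step 1: z0 = -16 + 6i
Step 2: z0^2 = (-16)^2 - 6^2 - 192i
Step 3: real part = 256 - 36 = 220

220


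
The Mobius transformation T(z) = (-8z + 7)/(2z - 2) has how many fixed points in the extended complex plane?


Step 1: Fixed points satisfy T(z) = z
Step 2: 2z^2 + 6z - 7 = 0
Step 3: Discriminant = 6^2 - 4*2*(-7) = 92
Step 4: Number of fixed points = 2

2


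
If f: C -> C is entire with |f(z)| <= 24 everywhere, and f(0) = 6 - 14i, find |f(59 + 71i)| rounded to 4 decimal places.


Step 1: By Liouville's theorem, a bounded entire function is constant.
Step 2: f(z) = f(0) = 6 - 14i for all z.
Step 3: |f(w)| = |6 - 14i| = sqrt(36 + 196)
Step 4: = 15.2315

15.2315


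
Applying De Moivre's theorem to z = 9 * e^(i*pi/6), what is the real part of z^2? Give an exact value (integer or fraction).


Step 1: By De Moivre's theorem, z^2 = 9^2 * e^(i*2*pi/6) = 81 * (cos(pi/3) + i*sin(pi/3))
Step 2: |z|^2 = 9^2 = 81
Step 3: The angle pi/3 already lies in [0, 2*pi)
Step 4: cos(pi/3) = 1/2
Step 5: Re(z^2) = 81 * 1/2 = 81/2

81/2


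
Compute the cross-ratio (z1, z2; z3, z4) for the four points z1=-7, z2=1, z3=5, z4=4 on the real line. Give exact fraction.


Step 1: (z1-z3)(z2-z4) = (-12) * (-3) = 36
Step 2: (z1-z4)(z2-z3) = (-11) * (-4) = 44
Step 3: Cross-ratio = 36/44 = 9/11

9/11


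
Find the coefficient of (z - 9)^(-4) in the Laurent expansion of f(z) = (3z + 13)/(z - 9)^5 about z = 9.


Step 1: Write the numerator in powers of (z - 9): 3z + 13 = 3(z - 9) + (3*9 + 13) = 3(z - 9) + 40
Step 2: Divide by (z - 9)^5: f(z) = 40(z - 9)^(-5) + 3(z - 9)^(-4)
Step 3: This finite sum is the Laurent series of f about z = 9.
Step 4: Coefficient of (z - 9)^(-4) = coefficient of (z - 9) in the re-centred numerator = 3

3


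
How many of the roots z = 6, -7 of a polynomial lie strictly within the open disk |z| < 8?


Step 1: Check each root:
  z = 6: |6| = 6 < 8
  z = -7: |-7| = 7 < 8
Step 2: Count = 2

2


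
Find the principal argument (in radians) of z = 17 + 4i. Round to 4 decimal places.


Step 1: z = 17 + 4i
Step 2: arg(z) = atan2(4, 17)
Step 3: arg(z) = 0.2311

0.2311


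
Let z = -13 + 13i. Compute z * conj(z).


Step 1: conj(z) = -13 - 13i
Step 2: z * conj(z) = (-13)^2 + 13^2
Step 3: = 169 + 169 = 338

338


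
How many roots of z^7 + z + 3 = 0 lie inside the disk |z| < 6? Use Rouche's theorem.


Step 1: On |z| = 6 the three terms have sizes |z^7| = 6^7 = 279936, |z| = 6, |3| = 3
Step 2: The dominant term is g(z) = z^7; let h(z) = z + 3 so f = g + h
Step 3: On |z| = 6: |g| = 279936 and |h| <= 6 + 3 = 9
Step 4: Since 279936 > 9, |h| < |g| on |z| = 6, so by Rouche f has the same number of zeros as g inside |z| < 6
Step 5: g(z) = z^7 has 7 zeros (all at the origin) inside |z| < 6. Answer = 7

7


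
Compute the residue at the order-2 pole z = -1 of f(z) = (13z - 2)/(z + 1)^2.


Step 1: Pole of order 2 at z = -1
Step 2: Res = lim d/dz [(z + 1)^2 * f(z)] as z -> -1
Step 3: (z + 1)^2 * f(z) = 13z - 2
Step 4: d/dz[13z - 2] = 13

13


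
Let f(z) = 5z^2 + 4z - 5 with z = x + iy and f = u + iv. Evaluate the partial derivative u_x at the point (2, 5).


Step 1: f(z) = 5(x+iy)^2 + 4(x+iy) - 5
Step 2: u = 5(x^2 - y^2) + 4x - 5
Step 3: u_x = 10x + 4
Step 4: At (2, 5): u_x = 20 + 4 = 24

24


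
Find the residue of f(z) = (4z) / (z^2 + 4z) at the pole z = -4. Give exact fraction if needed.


Step 1: Q(z) = z^2 + 4z = (z + 4)(z)
Step 2: Q'(z) = 2z + 4
Step 3: Q'(-4) = -4, P(-4) = -16
Step 4: Res = P(-4)/Q'(-4) = -16/(-4) = 4

4


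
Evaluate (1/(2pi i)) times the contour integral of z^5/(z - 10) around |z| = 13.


Step 1: f(z) = z^5, a = 10 is inside |z| = 13
Step 2: By Cauchy integral formula: (1/(2pi*i)) * integral = f(a)
Step 3: f(10) = 10^5 = 100000

100000


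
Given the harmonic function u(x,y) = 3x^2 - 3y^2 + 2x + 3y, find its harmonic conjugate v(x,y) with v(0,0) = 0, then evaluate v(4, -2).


Step 1: v_x = -u_y = 6y - 3
Step 2: v_y = u_x = 6x + 2
Step 3: v = 6xy - 3x + 2y + C
Step 4: v(0,0) = 0 => C = 0
Step 5: v(4, -2) = -64

-64


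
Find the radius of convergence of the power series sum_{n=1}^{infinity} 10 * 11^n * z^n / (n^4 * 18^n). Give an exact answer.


Step 1: General term a_n = 10 * 11^n / (n^4 * 18^n)
Step 2: By the root test, |a_n|^(1/n) = 10^(1/n) * 11 / (n^(4/n) * 18) -> 11/18 as n -> infinity (since 10^(1/n) -> 1 and n^(4/n) -> 1)
Step 3: R = 1/lim|a_n|^(1/n) = 18/11

18/11


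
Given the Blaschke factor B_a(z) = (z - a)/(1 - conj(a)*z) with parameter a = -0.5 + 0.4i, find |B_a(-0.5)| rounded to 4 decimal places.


Step 1: Numerator z0 - a = -0.5 - (-0.5 + 0.4i) = 0 - 0.4i
Step 2: Denominator 1 - conj(a)*z0 = 1 - (-0.5 - 0.4i)*(-0.5) = 0.75 - 0.2i
Step 3: |z0 - a|^2 = 0^2 + (-0.4)^2 = 0.16; |1 - conj(a)*z0|^2 = 0.75^2 + (-0.2)^2 = 0.6025
Step 4: |B_a(-0.5)| = sqrt(0.16 / 0.6025) = sqrt(0.26556)
Step 5: = 0.5153

0.5153


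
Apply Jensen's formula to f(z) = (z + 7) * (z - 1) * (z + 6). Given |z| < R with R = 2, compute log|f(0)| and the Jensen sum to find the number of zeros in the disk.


Jensen's formula: (1/2pi)*integral log|f(Re^it)|dt = log|f(0)| + sum_{|a_k|<R} log(R/|a_k|)
Step 1: f(0) = 7 * (-1) * 6 = -42
Step 2: log|f(0)| = log|-7| + log|1| + log|-6| = 3.7377
Step 3: Zeros inside |z| < 2: 1
Step 4: Jensen sum = log(2/1) = 0.6931
Step 5: n(R) = number of terms in the Jensen sum = count of zeros inside |z| < 2 = 1

1


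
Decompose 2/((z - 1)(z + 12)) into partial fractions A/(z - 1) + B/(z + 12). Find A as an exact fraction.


Step 1: Multiply both sides by (z - 1) and set z = 1
Step 2: A = 2 / (1 + 12)
Step 3: A = 2 / 13
Step 4: A = 2/13

2/13


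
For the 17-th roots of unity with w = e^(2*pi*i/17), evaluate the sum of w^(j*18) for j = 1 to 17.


Step 1: The sum sum_{j=1}^{n} w^(k*j) equals n if n | k, else 0.
Step 2: Here n = 17, k = 18
Step 3: Does n divide k? 17 | 18 -> False
Step 4: Sum = 0

0


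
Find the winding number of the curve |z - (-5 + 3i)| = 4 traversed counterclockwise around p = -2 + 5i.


Step 1: Center c = (-5, 3), radius = 4
Step 2: |p - c|^2 = 3^2 + 2^2 = 13
Step 3: r^2 = 16
Step 4: |p-c| < r so winding number = 1

1


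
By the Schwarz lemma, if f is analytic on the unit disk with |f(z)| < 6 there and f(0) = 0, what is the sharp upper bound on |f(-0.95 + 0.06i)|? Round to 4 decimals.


Step 1: g = f/6 maps D -> D with g(0) = 0, so by the Schwarz lemma |g(z)| <= |z|, i.e. |f(z)| <= 6|z|; this is sharp (f(z) = 6z).
Step 2: |z0|^2 = (-0.95)^2 + 0.06^2 = 0.9061
Step 3: |z0| = sqrt(0.9061) = 0.951893
Step 4: Best bound = 6 * |z0| = 6 * 0.951893 = 5.7114

5.7114


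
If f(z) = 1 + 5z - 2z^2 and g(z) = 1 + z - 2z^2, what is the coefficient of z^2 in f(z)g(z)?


Step 1: z^2 term in f*g comes from: (1)*(-2z^2) + (5z)*(z) + (-2z^2)*(1)
Step 2: = -2 + 5 - 2
Step 3: = 1

1


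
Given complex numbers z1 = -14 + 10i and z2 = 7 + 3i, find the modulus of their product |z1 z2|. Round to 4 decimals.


Step 1: |z1| = sqrt((-14)^2 + 10^2) = sqrt(296)
Step 2: |z2| = sqrt(7^2 + 3^2) = sqrt(58)
Step 3: |z1*z2| = |z1|*|z2| = sqrt(296) * sqrt(58) = sqrt(296 * 58) = sqrt(17168)
Step 4: = 131.0267

131.0267


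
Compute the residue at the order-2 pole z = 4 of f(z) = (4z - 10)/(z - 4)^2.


Step 1: Pole of order 2 at z = 4
Step 2: Res = lim d/dz [(z - 4)^2 * f(z)] as z -> 4
Step 3: (z - 4)^2 * f(z) = 4z - 10
Step 4: d/dz[4z - 10] = 4

4


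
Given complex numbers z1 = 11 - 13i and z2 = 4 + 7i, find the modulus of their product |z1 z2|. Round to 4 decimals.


Step 1: |z1| = sqrt(11^2 + (-13)^2) = sqrt(290)
Step 2: |z2| = sqrt(4^2 + 7^2) = sqrt(65)
Step 3: |z1*z2| = |z1|*|z2| = sqrt(290) * sqrt(65) = sqrt(290 * 65) = sqrt(18850)
Step 4: = 137.2953

137.2953


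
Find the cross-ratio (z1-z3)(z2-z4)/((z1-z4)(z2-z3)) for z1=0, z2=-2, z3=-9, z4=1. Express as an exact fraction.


Step 1: (z1-z3)(z2-z4) = 9 * (-3) = -27
Step 2: (z1-z4)(z2-z3) = (-1) * 7 = -7
Step 3: Cross-ratio = 27/7 = 27/7

27/7


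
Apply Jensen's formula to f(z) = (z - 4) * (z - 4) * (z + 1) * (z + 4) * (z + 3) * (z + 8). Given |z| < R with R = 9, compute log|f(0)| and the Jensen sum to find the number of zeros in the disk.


Jensen's formula: (1/2pi)*integral log|f(Re^it)|dt = log|f(0)| + sum_{|a_k|<R} log(R/|a_k|)
Step 1: f(0) = (-4) * (-4) * 1 * 4 * 3 * 8 = 1536
Step 2: log|f(0)| = log|4| + log|4| + log|-1| + log|-4| + log|-3| + log|-8| = 7.3369
Step 3: Zeros inside |z| < 9: 4, 4, -1, -4, -3, -8
Step 4: Jensen sum = log(9/4) + log(9/4) + log(9/1) + log(9/4) + log(9/3) + log(9/8) = 5.8464
Step 5: n(R) = number of terms in the Jensen sum = count of zeros inside |z| < 9 = 6

6


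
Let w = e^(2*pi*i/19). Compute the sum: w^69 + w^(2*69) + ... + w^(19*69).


Step 1: The sum sum_{j=1}^{n} w^(k*j) equals n if n | k, else 0.
Step 2: Here n = 19, k = 69
Step 3: Does n divide k? 19 | 69 -> False
Step 4: Sum = 0

0


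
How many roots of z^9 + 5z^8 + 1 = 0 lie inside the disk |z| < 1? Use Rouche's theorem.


Step 1: On |z| = 1 the three terms have sizes |z^9| = 1^9 = 1, |5z^8| = 5*1^8 = 5, |1| = 1
Step 2: The dominant term is g(z) = 5z^8; let h(z) = z^9 + 1 so f = g + h
Step 3: On |z| = 1: |g| = 5 and |h| <= 1 + 1 = 2
Step 4: Since 5 > 2, |h| < |g| on |z| = 1, so by Rouche f has the same number of zeros as g inside |z| < 1
Step 5: g(z) = 5z^8 has 8 zeros (at the origin, multiplicity 8) inside |z| < 1. Answer = 8

8


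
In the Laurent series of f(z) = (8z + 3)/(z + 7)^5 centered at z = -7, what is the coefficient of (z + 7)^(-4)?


Step 1: Write the numerator in powers of (z + 7): 8z + 3 = 8(z + 7) + (8*(-7) + 3) = 8(z + 7) - 53
Step 2: Divide by (z + 7)^5: f(z) = -53(z + 7)^(-5) + 8(z + 7)^(-4)
Step 3: This finite sum is the Laurent series of f about z = -7.
Step 4: Coefficient of (z + 7)^(-4) = coefficient of (z + 7) in the re-centred numerator = 8

8


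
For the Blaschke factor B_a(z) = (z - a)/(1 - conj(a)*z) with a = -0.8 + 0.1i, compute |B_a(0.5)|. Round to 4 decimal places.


Step 1: Numerator z0 - a = 0.5 - (-0.8 + 0.1i) = 1.3 - 0.1i
Step 2: Denominator 1 - conj(a)*z0 = 1 - (-0.8 - 0.1i)*0.5 = 1.4 + 0.05i
Step 3: |z0 - a|^2 = 1.3^2 + (-0.1)^2 = 1.7; |1 - conj(a)*z0|^2 = 1.4^2 + 0.05^2 = 1.9625
Step 4: |B_a(0.5)| = sqrt(1.7 / 1.9625) = sqrt(0.866242)
Step 5: = 0.9307

0.9307


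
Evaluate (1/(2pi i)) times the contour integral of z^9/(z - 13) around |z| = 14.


Step 1: f(z) = z^9, a = 13 is inside |z| = 14
Step 2: By Cauchy integral formula: (1/(2pi*i)) * integral = f(a)
Step 3: f(13) = 13^9 = 10604499373

10604499373


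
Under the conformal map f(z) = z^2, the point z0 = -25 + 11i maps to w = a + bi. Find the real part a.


Step 1: z0 = -25 + 11i
Step 2: z0^2 = (-25)^2 - 11^2 - 550i
Step 3: real part = 625 - 121 = 504

504


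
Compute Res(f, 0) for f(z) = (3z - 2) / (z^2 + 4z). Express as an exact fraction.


Step 1: Q(z) = z^2 + 4z = (z)(z + 4)
Step 2: Q'(z) = 2z + 4
Step 3: Q'(0) = 4, P(0) = -2
Step 4: Res = P(0)/Q'(0) = -2/4 = -1/2

-1/2


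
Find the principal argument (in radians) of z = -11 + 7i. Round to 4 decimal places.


Step 1: z = -11 + 7i
Step 2: arg(z) = atan2(7, -11)
Step 3: arg(z) = 2.5749

2.5749


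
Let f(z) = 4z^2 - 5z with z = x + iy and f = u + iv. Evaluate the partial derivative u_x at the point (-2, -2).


Step 1: f(z) = 4(x+iy)^2 - 5(x+iy) + 0
Step 2: u = 4(x^2 - y^2) - 5x + 0
Step 3: u_x = 8x - 5
Step 4: At (-2, -2): u_x = -16 - 5 = -21

-21


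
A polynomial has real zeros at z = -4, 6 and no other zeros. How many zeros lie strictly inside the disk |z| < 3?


Step 1: Check each root:
  z = -4: |-4| = 4 >= 3
  z = 6: |6| = 6 >= 3
Step 2: Count = 0

0


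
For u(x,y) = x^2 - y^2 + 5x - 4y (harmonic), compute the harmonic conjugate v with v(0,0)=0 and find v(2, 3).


Step 1: v_x = -u_y = 2y + 4
Step 2: v_y = u_x = 2x + 5
Step 3: v = 2xy + 4x + 5y + C
Step 4: v(0,0) = 0 => C = 0
Step 5: v(2, 3) = 35

35


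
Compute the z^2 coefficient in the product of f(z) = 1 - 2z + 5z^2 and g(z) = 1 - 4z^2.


Step 1: z^2 term in f*g comes from: (1)*(-4z^2) + (-2z)*(0) + (5z^2)*(1)
Step 2: = -4 + 0 + 5
Step 3: = 1

1


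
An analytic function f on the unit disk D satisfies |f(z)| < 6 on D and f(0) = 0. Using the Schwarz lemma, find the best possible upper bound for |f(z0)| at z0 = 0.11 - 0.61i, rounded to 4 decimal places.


Step 1: g = f/6 maps D -> D with g(0) = 0, so by the Schwarz lemma |g(z)| <= |z|, i.e. |f(z)| <= 6|z|; this is sharp (f(z) = 6z).
Step 2: |z0|^2 = 0.11^2 + (-0.61)^2 = 0.3842
Step 3: |z0| = sqrt(0.3842) = 0.619839
Step 4: Best bound = 6 * |z0| = 6 * 0.619839 = 3.719

3.719


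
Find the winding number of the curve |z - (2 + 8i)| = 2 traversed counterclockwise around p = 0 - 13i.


Step 1: Center c = (2, 8), radius = 2
Step 2: |p - c|^2 = (-2)^2 + (-21)^2 = 445
Step 3: r^2 = 4
Step 4: |p-c| > r so winding number = 0

0


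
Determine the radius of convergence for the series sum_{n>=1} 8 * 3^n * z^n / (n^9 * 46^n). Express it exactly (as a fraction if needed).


Step 1: General term a_n = 8 * 3^n / (n^9 * 46^n)
Step 2: By the root test, |a_n|^(1/n) = 8^(1/n) * 3 / (n^(9/n) * 46) -> 3/46 as n -> infinity (since 8^(1/n) -> 1 and n^(9/n) -> 1)
Step 3: R = 1/lim|a_n|^(1/n) = 46/3

46/3


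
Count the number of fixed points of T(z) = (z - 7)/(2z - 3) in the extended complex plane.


Step 1: Fixed points satisfy T(z) = z
Step 2: 2z^2 - 4z + 7 = 0
Step 3: Discriminant = (-4)^2 - 4*2*7 = -40
Step 4: Number of fixed points = 2

2


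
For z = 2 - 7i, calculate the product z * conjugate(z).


Step 1: conj(z) = 2 + 7i
Step 2: z * conj(z) = 2^2 + (-7)^2
Step 3: = 4 + 49 = 53

53


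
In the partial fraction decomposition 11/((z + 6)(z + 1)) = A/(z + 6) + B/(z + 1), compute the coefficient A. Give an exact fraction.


Step 1: Multiply both sides by (z + 6) and set z = -6
Step 2: A = 11 / (-6 + 1)
Step 3: A = 11 / (-5)
Step 4: A = -11/5

-11/5


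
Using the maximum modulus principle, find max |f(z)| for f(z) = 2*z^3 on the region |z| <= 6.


Step 1: On |z| = 6, |f(z)| = 2 * |z|^3 = 2 * 6^3
Step 2: By maximum modulus principle, maximum is on boundary.
Step 3: Maximum = 2 * 216 = 432

432


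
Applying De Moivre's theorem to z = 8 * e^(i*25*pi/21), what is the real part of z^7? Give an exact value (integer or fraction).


Step 1: By De Moivre's theorem, z^7 = 8^7 * e^(i*7*25*pi/21) = 2097152 * (cos(25*pi/3) + i*sin(25*pi/3))
Step 2: |z|^7 = 8^7 = 2097152
Step 3: Reduce the angle mod 2*pi: 25*pi/3 - 8*pi = pi/3
Step 4: cos(pi/3) = 1/2
Step 5: Re(z^7) = 2097152 * 1/2 = 1048576

1048576


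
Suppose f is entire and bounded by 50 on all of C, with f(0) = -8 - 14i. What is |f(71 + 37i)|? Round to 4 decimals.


Step 1: By Liouville's theorem, a bounded entire function is constant.
Step 2: f(z) = f(0) = -8 - 14i for all z.
Step 3: |f(w)| = |-8 - 14i| = sqrt(64 + 196)
Step 4: = 16.1245

16.1245


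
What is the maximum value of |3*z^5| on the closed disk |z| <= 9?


Step 1: On |z| = 9, |f(z)| = 3 * |z|^5 = 3 * 9^5
Step 2: By maximum modulus principle, maximum is on boundary.
Step 3: Maximum = 3 * 59049 = 177147

177147


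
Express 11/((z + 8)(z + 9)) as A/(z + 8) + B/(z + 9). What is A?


Step 1: Multiply both sides by (z + 8) and set z = -8
Step 2: A = 11 / (-8 + 9)
Step 3: A = 11 / 1
Step 4: A = 11

11


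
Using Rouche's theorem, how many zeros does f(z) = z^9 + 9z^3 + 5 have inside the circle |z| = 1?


Step 1: On |z| = 1 the three terms have sizes |z^9| = 1^9 = 1, |9z^3| = 9*1^3 = 9, |5| = 5
Step 2: The dominant term is g(z) = 9z^3; let h(z) = z^9 + 5 so f = g + h
Step 3: On |z| = 1: |g| = 9 and |h| <= 1 + 5 = 6
Step 4: Since 9 > 6, |h| < |g| on |z| = 1, so by Rouche f has the same number of zeros as g inside |z| < 1
Step 5: g(z) = 9z^3 has 3 zeros (at the origin, multiplicity 3) inside |z| < 1. Answer = 3

3


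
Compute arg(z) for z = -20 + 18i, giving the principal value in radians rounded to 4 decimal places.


Step 1: z = -20 + 18i
Step 2: arg(z) = atan2(18, -20)
Step 3: arg(z) = 2.4088

2.4088


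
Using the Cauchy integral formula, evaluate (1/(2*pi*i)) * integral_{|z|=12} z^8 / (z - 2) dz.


Step 1: f(z) = z^8, a = 2 is inside |z| = 12
Step 2: By Cauchy integral formula: (1/(2pi*i)) * integral = f(a)
Step 3: f(2) = 2^8 = 256

256


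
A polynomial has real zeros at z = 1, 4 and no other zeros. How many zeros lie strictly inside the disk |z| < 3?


Step 1: Check each root:
  z = 1: |1| = 1 < 3
  z = 4: |4| = 4 >= 3
Step 2: Count = 1

1


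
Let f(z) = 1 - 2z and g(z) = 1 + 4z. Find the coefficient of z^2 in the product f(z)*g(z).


Step 1: z^2 term in f*g comes from: (1)*(0) + (-2z)*(4z) + (0)*(1)
Step 2: = 0 - 8 + 0
Step 3: = -8

-8


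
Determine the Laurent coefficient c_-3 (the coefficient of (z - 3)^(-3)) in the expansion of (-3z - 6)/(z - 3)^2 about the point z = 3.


Step 1: Write the numerator in powers of (z - 3): -3z - 6 = -3(z - 3) + (-3*3 - 6) = -3(z - 3) - 15
Step 2: Divide by (z - 3)^2: f(z) = -15(z - 3)^(-2) - 3(z - 3)^(-1)
Step 3: This finite sum is the Laurent series of f about z = 3.
Step 4: Only the powers -2 and -1 appear, so the coefficient of (z - 3)^(-3) = 0

0


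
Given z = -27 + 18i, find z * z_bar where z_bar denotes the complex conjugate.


Step 1: conj(z) = -27 - 18i
Step 2: z * conj(z) = (-27)^2 + 18^2
Step 3: = 729 + 324 = 1053

1053


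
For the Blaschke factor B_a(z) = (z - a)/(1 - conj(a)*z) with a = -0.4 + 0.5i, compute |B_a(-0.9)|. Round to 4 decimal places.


Step 1: Numerator z0 - a = -0.9 - (-0.4 + 0.5i) = -0.5 - 0.5i
Step 2: Denominator 1 - conj(a)*z0 = 1 - (-0.4 - 0.5i)*(-0.9) = 0.64 - 0.45i
Step 3: |z0 - a|^2 = (-0.5)^2 + (-0.5)^2 = 0.5; |1 - conj(a)*z0|^2 = 0.64^2 + (-0.45)^2 = 0.6121
Step 4: |B_a(-0.9)| = sqrt(0.5 / 0.6121) = sqrt(0.81686)
Step 5: = 0.9038

0.9038


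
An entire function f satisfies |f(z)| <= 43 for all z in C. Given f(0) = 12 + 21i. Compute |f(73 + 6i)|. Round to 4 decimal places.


Step 1: By Liouville's theorem, a bounded entire function is constant.
Step 2: f(z) = f(0) = 12 + 21i for all z.
Step 3: |f(w)| = |12 + 21i| = sqrt(144 + 441)
Step 4: = 24.1868

24.1868


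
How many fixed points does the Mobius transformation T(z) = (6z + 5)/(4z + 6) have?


Step 1: Fixed points satisfy T(z) = z
Step 2: 4z^2 - 5 = 0
Step 3: Discriminant = 0^2 - 4*4*(-5) = 80
Step 4: Number of fixed points = 2

2


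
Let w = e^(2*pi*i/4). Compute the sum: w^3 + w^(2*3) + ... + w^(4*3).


Step 1: The sum sum_{j=1}^{n} w^(k*j) equals n if n | k, else 0.
Step 2: Here n = 4, k = 3
Step 3: Does n divide k? 4 | 3 -> False
Step 4: Sum = 0

0


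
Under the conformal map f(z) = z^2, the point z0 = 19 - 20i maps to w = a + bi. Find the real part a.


Step 1: z0 = 19 - 20i
Step 2: z0^2 = 19^2 - (-20)^2 - 760i
Step 3: real part = 361 - 400 = -39

-39


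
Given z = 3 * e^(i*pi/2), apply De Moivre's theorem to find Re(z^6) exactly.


Step 1: By De Moivre's theorem, z^6 = 3^6 * e^(i*6*pi/2) = 729 * (cos(3*pi) + i*sin(3*pi))
Step 2: |z|^6 = 3^6 = 729
Step 3: Reduce the angle mod 2*pi: 3*pi - 2*pi = pi
Step 4: cos(pi) = -1
Step 5: Re(z^6) = 729 * (-1) = -729

-729


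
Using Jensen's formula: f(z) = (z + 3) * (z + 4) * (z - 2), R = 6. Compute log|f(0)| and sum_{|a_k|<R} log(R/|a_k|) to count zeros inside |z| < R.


Jensen's formula: (1/2pi)*integral log|f(Re^it)|dt = log|f(0)| + sum_{|a_k|<R} log(R/|a_k|)
Step 1: f(0) = 3 * 4 * (-2) = -24
Step 2: log|f(0)| = log|-3| + log|-4| + log|2| = 3.1781
Step 3: Zeros inside |z| < 6: -3, -4, 2
Step 4: Jensen sum = log(6/3) + log(6/4) + log(6/2) = 2.1972
Step 5: n(R) = number of terms in the Jensen sum = count of zeros inside |z| < 6 = 3

3


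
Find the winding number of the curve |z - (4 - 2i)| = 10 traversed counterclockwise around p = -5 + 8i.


Step 1: Center c = (4, -2), radius = 10
Step 2: |p - c|^2 = (-9)^2 + 10^2 = 181
Step 3: r^2 = 100
Step 4: |p-c| > r so winding number = 0

0


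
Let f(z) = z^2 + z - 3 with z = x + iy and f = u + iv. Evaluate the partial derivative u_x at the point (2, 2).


Step 1: f(z) = (x+iy)^2 + (x+iy) - 3
Step 2: u = (x^2 - y^2) + x - 3
Step 3: u_x = 2x + 1
Step 4: At (2, 2): u_x = 4 + 1 = 5

5


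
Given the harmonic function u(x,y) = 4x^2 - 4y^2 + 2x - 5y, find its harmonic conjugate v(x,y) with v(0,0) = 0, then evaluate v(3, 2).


Step 1: v_x = -u_y = 8y + 5
Step 2: v_y = u_x = 8x + 2
Step 3: v = 8xy + 5x + 2y + C
Step 4: v(0,0) = 0 => C = 0
Step 5: v(3, 2) = 67

67


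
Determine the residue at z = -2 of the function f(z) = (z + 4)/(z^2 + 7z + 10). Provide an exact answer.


Step 1: Q(z) = z^2 + 7z + 10 = (z + 2)(z + 5)
Step 2: Q'(z) = 2z + 7
Step 3: Q'(-2) = 3, P(-2) = 2
Step 4: Res = P(-2)/Q'(-2) = 2/3 = 2/3

2/3


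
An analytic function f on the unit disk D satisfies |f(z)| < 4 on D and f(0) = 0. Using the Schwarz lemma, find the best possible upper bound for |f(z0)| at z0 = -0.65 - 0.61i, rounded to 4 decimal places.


Step 1: g = f/4 maps D -> D with g(0) = 0, so by the Schwarz lemma |g(z)| <= |z|, i.e. |f(z)| <= 4|z|; this is sharp (f(z) = 4z).
Step 2: |z0|^2 = (-0.65)^2 + (-0.61)^2 = 0.7946
Step 3: |z0| = sqrt(0.7946) = 0.891403
Step 4: Best bound = 4 * |z0| = 4 * 0.891403 = 3.5656

3.5656


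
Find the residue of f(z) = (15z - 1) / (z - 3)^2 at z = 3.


Step 1: Pole of order 2 at z = 3
Step 2: Res = lim d/dz [(z - 3)^2 * f(z)] as z -> 3
Step 3: (z - 3)^2 * f(z) = 15z - 1
Step 4: d/dz[15z - 1] = 15

15


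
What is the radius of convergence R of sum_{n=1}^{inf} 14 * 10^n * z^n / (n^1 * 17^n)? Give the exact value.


Step 1: General term a_n = 14 * 10^n / (n^1 * 17^n)
Step 2: By the root test, |a_n|^(1/n) = 14^(1/n) * 10 / (n^(1/n) * 17) -> 10/17 as n -> infinity (since 14^(1/n) -> 1 and n^(1/n) -> 1)
Step 3: R = 1/lim|a_n|^(1/n) = 17/10

17/10


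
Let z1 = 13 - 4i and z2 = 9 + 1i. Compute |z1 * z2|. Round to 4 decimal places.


Step 1: |z1| = sqrt(13^2 + (-4)^2) = sqrt(185)
Step 2: |z2| = sqrt(9^2 + 1^2) = sqrt(82)
Step 3: |z1*z2| = |z1|*|z2| = sqrt(185) * sqrt(82) = sqrt(185 * 82) = sqrt(15170)
Step 4: = 123.1666

123.1666


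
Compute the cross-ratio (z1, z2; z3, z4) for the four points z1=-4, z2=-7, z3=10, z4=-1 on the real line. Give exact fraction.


Step 1: (z1-z3)(z2-z4) = (-14) * (-6) = 84
Step 2: (z1-z4)(z2-z3) = (-3) * (-17) = 51
Step 3: Cross-ratio = 84/51 = 28/17

28/17


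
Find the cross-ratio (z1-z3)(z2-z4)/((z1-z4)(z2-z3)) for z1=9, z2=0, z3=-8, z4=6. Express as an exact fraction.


Step 1: (z1-z3)(z2-z4) = 17 * (-6) = -102
Step 2: (z1-z4)(z2-z3) = 3 * 8 = 24
Step 3: Cross-ratio = -102/24 = -17/4

-17/4


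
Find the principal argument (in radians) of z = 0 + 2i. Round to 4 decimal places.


Step 1: z = 0 + 2i
Step 2: arg(z) = atan2(2, 0)
Step 3: arg(z) = 1.5708

1.5708


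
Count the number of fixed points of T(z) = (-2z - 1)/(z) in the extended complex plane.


Step 1: Fixed points satisfy T(z) = z
Step 2: z^2 + 2z + 1 = 0
Step 3: Discriminant = 2^2 - 4*1*1 = 0
Step 4: Number of fixed points = 1

1


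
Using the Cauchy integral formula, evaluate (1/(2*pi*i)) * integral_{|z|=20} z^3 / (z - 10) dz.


Step 1: f(z) = z^3, a = 10 is inside |z| = 20
Step 2: By Cauchy integral formula: (1/(2pi*i)) * integral = f(a)
Step 3: f(10) = 10^3 = 1000

1000


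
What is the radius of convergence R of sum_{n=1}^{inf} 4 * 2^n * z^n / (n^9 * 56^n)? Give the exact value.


Step 1: General term a_n = 4 * 2^n / (n^9 * 56^n)
Step 2: By the root test, |a_n|^(1/n) = 4^(1/n) * 2 / (n^(9/n) * 56) -> 2/56 as n -> infinity (since 4^(1/n) -> 1 and n^(9/n) -> 1)
Step 3: R = 1/lim|a_n|^(1/n) = 56/2 = 28

28


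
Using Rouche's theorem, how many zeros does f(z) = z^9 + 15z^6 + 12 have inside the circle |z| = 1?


Step 1: On |z| = 1 the three terms have sizes |z^9| = 1^9 = 1, |15z^6| = 15*1^6 = 15, |12| = 12
Step 2: The dominant term is g(z) = 15z^6; let h(z) = z^9 + 12 so f = g + h
Step 3: On |z| = 1: |g| = 15 and |h| <= 1 + 12 = 13
Step 4: Since 15 > 13, |h| < |g| on |z| = 1, so by Rouche f has the same number of zeros as g inside |z| < 1
Step 5: g(z) = 15z^6 has 6 zeros (at the origin, multiplicity 6) inside |z| < 1. Answer = 6

6
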